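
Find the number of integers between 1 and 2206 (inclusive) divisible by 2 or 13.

Multiples of 2: 1103. Multiples of 13: 169. Of both (lcm=26): 84.
By inclusion-exclusion: 1103 + 169 - 84.

Final answer: 1188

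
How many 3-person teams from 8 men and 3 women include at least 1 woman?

Sum over valid woman counts:
C(3,1)C(8,2) = 84
C(3,2)C(8,1) = 24
C(3,3)C(8,0) = 1
Total: 84 + 24 + 1.

Final answer: 109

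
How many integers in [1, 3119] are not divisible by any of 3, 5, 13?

|div by 3|=1039, |div by 5|=623, |div by 13|=239.
|div by 3&5|=207, |div by 3&13|=79, |div by 5&13|=47, |div by all|=15.
By inclusion-exclusion, divisible by at least one: 1039+623+239-207-79-47+15 = 1583.
Not divisible by any: 3119 - 1583.

Final answer: 1536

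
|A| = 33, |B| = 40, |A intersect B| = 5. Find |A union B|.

|A union B| = |A| + |B| - |A intersect B| = 33 + 40 - 5.

Final answer: 68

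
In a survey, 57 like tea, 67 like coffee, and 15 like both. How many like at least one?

|A union B| = |A| + |B| - |A intersect B| = 57 + 67 - 15.

Final answer: 109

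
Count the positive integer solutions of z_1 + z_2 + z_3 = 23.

Substitute z'_i = z_i - 1 (so z'_i >= 0). Then sum z'_i = 23 - 3 = 20.
Stars and bars: C(20+3-1, 3-1) = C(22,2).

Final answer: C(22,2) = 231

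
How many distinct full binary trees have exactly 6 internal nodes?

The structures are counted by the Catalan number C_n. Here n = 6.
Using C_0 = 1 and C_(k+1) = C_k x 2(2k+1)/(k+2), build up term by term: C_1=1, C_2=2, C_3=5, C_4=14, C_5=42, C_6=132.

Final answer: C_{6} = 132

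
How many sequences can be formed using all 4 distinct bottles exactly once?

The number of ways to arrange 4 distinct objects is 4!.

Final answer: 4! = 24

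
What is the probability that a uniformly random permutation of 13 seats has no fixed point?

Use the recurrence D(n) = (n-1)(D(n-1) + D(n-2)) with D(0)=1, D(1)=0.
Building up: D(2)=1, D(3)=2, D(4)=9, D(5)=44, D(6)=265, D(7)=1854, D(8)=14833, D(9)=133496, D(10)=1334961, D(11)=14684570, D(12)=176214841, D(13)=2290792932.
Total arrangements: 13! = 6227020800.
Probability = D(13)/13! = 63633137/172972800.

Final answer: D(13)/13! = 2290792932/6227020800 = 0.367879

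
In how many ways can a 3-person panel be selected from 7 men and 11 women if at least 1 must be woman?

Sum over valid woman counts:
C(11,1)C(7,2) = 231
C(11,2)C(7,1) = 385
C(11,3)C(7,0) = 165
Total: 231 + 385 + 165.

Final answer: 781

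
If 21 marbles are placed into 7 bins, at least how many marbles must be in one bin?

By the pigeonhole principle: ceiling(21/7).

Final answer: 3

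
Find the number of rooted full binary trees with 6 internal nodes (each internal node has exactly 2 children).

This is counted by the nth Catalan number C_n. Here n = 6.
Using C_0 = 1 and C_(k+1) = C_k x 2(2k+1)/(k+2), build up term by term: C_1=1, C_2=2, C_3=5, C_4=14, C_5=42, C_6=132.

Final answer: C_{6} = 132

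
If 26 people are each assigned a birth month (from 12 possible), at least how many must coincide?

There are 12 possible values for birth month. With 26 people and 12 categories, by pigeonhole: ceiling(26/12).

Final answer: 3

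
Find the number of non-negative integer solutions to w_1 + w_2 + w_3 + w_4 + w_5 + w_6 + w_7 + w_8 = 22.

Stars and bars with 22 stars and 7 bars:
C(22+8-1, 8-1) = C(29,7).

Final answer: C(29,7) = 1560780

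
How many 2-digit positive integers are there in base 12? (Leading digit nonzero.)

Leading digit: 11 options (nonzero). Other 1 digit(s): 12 options each.
Total: 11 x 12^1.

Final answer: 132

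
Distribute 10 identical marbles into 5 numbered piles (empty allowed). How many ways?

Stars and bars: C(n+k-1, k-1) = C(14,4).

Final answer: C(14,4) = 1001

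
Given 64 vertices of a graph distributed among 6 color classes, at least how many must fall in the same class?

By pigeonhole with 64 objects and 6 categories: ceiling(64/6).

Final answer: 11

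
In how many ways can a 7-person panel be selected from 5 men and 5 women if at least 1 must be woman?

Sum over valid woman counts:
C(5,2)C(5,5) = 10
C(5,3)C(5,4) = 50
C(5,4)C(5,3) = 50
C(5,5)C(5,2) = 10
Total: 10 + 50 + 50 + 10.

Final answer: 120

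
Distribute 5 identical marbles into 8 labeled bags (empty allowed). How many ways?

Stars and bars: C(n+k-1, k-1) = C(12,7).

Final answer: C(12,7) = 792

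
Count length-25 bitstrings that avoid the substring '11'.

A valid string ends in 0 (append to any length-(n-1) valid string) or in 01 (append to any length-(n-2) valid string), so a(n) = a(n-1) + a(n-2) with a(1)=2, a(2)=3.
Building up term by term: a(1)=2, a(2)=3, a(3)=5, a(4)=8, a(5)=13, a(6)=21, a(7)=34, a(8)=55, a(9)=89, a(10)=144, a(11)=233, a(12)=377, a(13)=610, a(14)=987, a(15)=1597, a(16)=2584, a(17)=4181, a(18)=6765, a(19)=10946, a(20)=17711, a(21)=28657, a(22)=46368, a(23)=75025, a(24)=121393, a(25)=196418.

Final answer: 196418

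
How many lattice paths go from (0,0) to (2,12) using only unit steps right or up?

Each path has 2 right steps and 12 up steps in some order (14 steps total).
Choose which 12 of the 14 steps are up: C(14,12).

Final answer: C(14,12) = 91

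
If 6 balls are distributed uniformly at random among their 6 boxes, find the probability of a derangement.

Derangements satisfy D(n) = (n-1)(D(n-1) + D(n-2)), starting from D(0)=1, D(1)=0.
Building up: D(2)=1, D(3)=2, D(4)=9, D(5)=44, D(6)=265.
Total arrangements: 6! = 720.
Probability = D(6)/6! = 53/144.

Final answer: D(6)/6! = 265/720 = 0.368056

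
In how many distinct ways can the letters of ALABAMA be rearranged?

Letters (A:4, B:1, L:1, M:1). Total letters: 7.
Permutations = 7!/(4!).

Final answer: 210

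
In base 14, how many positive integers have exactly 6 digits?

These are the integers in [14^5, 14^6), so the count is 14^6 - 14^5 = 13 x 14^5.

Final answer: 6991712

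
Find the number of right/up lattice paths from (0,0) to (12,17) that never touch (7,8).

Total paths to (12,17): C(29,17) = 51895935.
Paths through (7,8): C(15,8) x C(14,9) = 12882870.
Avoiding (7,8): 51895935 - 12882870.

Final answer: 39013065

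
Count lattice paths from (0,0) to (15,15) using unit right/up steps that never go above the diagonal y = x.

Total monotonic paths to (15,15): C(30,15) = 155117520.
By the reflection principle, paths that go above the diagonal number C(30,16) = 145422675.
Valid Dyck paths: 155117520 - 145422675.
(Check: C(30,15) - C(30,16) = C(30,15)/16, the Catalan number C_{15}.)

Final answer: C_{15} = 9694845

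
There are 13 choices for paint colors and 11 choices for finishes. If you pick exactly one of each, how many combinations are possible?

By the multiplication principle: 13 x 11.

Final answer: 143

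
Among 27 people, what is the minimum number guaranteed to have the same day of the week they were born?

There are 7 possible values for day of the week they were born. With 27 people and 7 categories, by pigeonhole: ceiling(27/7).

Final answer: 4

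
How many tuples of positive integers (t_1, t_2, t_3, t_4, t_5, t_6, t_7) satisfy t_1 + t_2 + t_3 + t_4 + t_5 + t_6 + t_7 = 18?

Substitute t'_i = t_i - 1 (so t'_i >= 0). Then sum t'_i = 18 - 7 = 11.
Stars and bars: C(11+7-1, 7-1) = C(17,6).

Final answer: C(17,6) = 12376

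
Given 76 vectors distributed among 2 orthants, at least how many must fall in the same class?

By pigeonhole with 76 objects and 2 categories: ceiling(76/2).

Final answer: 38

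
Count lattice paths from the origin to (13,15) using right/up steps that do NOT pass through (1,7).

Total paths to (13,15): C(28,15) = 37442160.
Paths through (1,7): C(8,7) x C(20,8) = 1007760.
Avoiding (1,7): 37442160 - 1007760.

Final answer: 36434400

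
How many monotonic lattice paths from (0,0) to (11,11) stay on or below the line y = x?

Total monotonic paths to (11,11): C(22,11) = 705432.
A path is bad iff it touches y = x + 1; reflecting its initial segment maps bad paths bijectively onto all paths to (10,12), of which there are C(22,12) = 646646.
Valid Dyck paths: 705432 - 646646.
(This is the Catalan number C_{11}.)

Final answer: C_{11} = 58786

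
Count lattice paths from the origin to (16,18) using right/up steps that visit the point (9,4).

Paths (0,0)->(9,4): C(13,4) = 715.
Paths (9,4)->(16,18): C(21,14) = 116280.
By multiplication principle: 715 x 116280.

Final answer: 83140200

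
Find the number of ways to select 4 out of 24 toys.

C(24,4) = 24!/(4! x 20!).

Final answer: \binom{24}{4} = 10626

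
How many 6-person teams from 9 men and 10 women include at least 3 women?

Sum over valid woman counts:
C(10,3)C(9,3) = 10080
C(10,4)C(9,2) = 7560
C(10,5)C(9,1) = 2268
C(10,6)C(9,0) = 210
Total: 10080 + 7560 + 2268 + 210.

Final answer: 20118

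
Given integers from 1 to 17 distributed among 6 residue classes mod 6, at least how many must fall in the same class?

By pigeonhole with 17 objects and 6 categories: ceiling(17/6).

Final answer: 3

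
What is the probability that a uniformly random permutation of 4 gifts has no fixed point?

Use the recurrence D(n) = (n-1)(D(n-1) + D(n-2)) with D(0)=1, D(1)=0.
Building up: D(2)=1, D(3)=2, D(4)=9.
Total arrangements: 4! = 24.
Probability = D(4)/4! = 3/8.

Final answer: D(4)/4! = 9/24 = 0.375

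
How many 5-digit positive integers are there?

These are the integers in [10^4, 10^5), so the count is 10^5 - 10^4 = 9 x 10^4.

Final answer: 90000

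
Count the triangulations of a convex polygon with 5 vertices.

This is a standard Catalan-number count: the answer is C_n. Here n = 5 - 2 = 3.
C_n = C(2n,n)/(n+1), so C_{3} = C(6,3)/4 = 20/4.

Final answer: C_{3} = 5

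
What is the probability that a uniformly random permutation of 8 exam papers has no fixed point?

D(n) = (n-1)(D(n-1) + D(n-2)), D(0)=1, D(1)=0.
Building up: D(2)=1, D(3)=2, D(4)=9, D(5)=44, D(6)=265, D(7)=1854, D(8)=14833.
Total arrangements: 8! = 40320.
Probability = D(8)/8! = 2119/5760.

Final answer: D(8)/8! = 14833/40320 = 0.367882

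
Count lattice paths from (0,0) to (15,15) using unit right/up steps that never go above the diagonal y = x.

Total monotonic paths to (15,15): C(30,15) = 155117520.
Paths that cross above y=x (reflection bijection): C(30,16) = 145422675.
Valid Dyck paths: 155117520 - 145422675.
(Check: C(30,15) - C(30,16) = C(30,15)/16, the Catalan number C_{15}.)

Final answer: C_{15} = 9694845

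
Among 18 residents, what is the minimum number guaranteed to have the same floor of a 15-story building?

There are 15 possible values for floor of a 15-story building. With 18 residents and 15 categories, by pigeonhole: ceiling(18/15).

Final answer: 2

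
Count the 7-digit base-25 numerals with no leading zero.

In base 25, the leading digit has 24 choices (1..24); each of the remaining 6 digits has 25 choices.
Total: 24 x 25^6.

Final answer: 5859375000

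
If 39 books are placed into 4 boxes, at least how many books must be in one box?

By the pigeonhole principle: ceiling(39/4).

Final answer: 10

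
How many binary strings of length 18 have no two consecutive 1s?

Let a(n) count valid strings. If the last bit is 0 the prefix is any valid string of length n-1; if it is 1 the string must end in 01 with a valid prefix of length n-2. So a(n) = a(n-1) + a(n-2), a(1)=2, a(2)=3.
Iterating the recurrence: a(1)=2, a(2)=3, a(3)=5, a(4)=8, a(5)=13, a(6)=21, a(7)=34, a(8)=55, a(9)=89, a(10)=144, a(11)=233, a(12)=377, a(13)=610, a(14)=987, a(15)=1597, a(16)=2584, a(17)=4181, a(18)=6765.

Final answer: 6765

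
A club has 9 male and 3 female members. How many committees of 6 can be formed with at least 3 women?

Sum over valid woman counts:
C(3,3)C(9,3).

Final answer: 84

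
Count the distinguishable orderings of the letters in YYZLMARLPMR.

Letters (A:1, L:2, M:2, P:1, R:2, Y:2, Z:1). Total letters: 11.
Permutations = 11!/(2! x 2! x 2! x 2!).

Final answer: 2494800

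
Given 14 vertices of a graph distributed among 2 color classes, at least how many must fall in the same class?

By pigeonhole with 14 objects and 2 categories: ceiling(14/2).

Final answer: 7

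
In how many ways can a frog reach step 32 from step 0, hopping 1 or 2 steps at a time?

Let f(n) be the number of climbs. Removing the last move (1 or 2 steps) gives f(n) = f(n-1) + f(n-2); base cases f(1)=1, f(2)=2.
Iterating the recurrence: f(1)=1, f(2)=2, f(3)=3, f(4)=5, f(5)=8, f(6)=13, f(7)=21, f(8)=34, f(9)=55, f(10)=89, f(11)=144, f(12)=233, f(13)=377, f(14)=610, f(15)=987, f(16)=1597, f(17)=2584, f(18)=4181, f(19)=6765, f(20)=10946, f(21)=17711, f(22)=28657, f(23)=46368, f(24)=75025, f(25)=121393, f(26)=196418, f(27)=317811, f(28)=514229, f(29)=832040, f(30)=1346269, f(31)=2178309, f(32)=3524578.

Final answer: 3524578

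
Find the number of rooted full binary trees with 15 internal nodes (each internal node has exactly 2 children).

The structures are counted by the Catalan number C_n. Here n = 15.
Using C_0 = 1 and C_(k+1) = C_k x 2(2k+1)/(k+2), build up term by term: C_1=1, C_2=2, C_3=5, C_4=14, C_5=42, C_6=132, C_7=429, C_8=1430, C_9=4862, C_10=16796, C_11=58786, C_12=208012, C_13=742900, C_14=2674440, C_15=9694845.

Final answer: C_{15} = 9694845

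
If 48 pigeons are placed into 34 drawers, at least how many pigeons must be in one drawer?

By the pigeonhole principle: ceiling(48/34).

Final answer: 2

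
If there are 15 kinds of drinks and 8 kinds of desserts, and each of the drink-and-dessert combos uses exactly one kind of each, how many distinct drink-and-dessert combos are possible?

By the multiplication principle: 15 x 8.

Final answer: 120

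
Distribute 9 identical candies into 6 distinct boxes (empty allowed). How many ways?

Stars and bars: C(n+k-1, k-1) = C(14,5).

Final answer: C(14,5) = 2002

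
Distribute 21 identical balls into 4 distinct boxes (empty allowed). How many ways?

Stars and bars: C(n+k-1, k-1) = C(24,3).

Final answer: C(24,3) = 2024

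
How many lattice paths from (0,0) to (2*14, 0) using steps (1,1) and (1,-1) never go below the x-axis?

Total monotonic paths to (14,14): C(28,14) = 40116600.
Paths that cross above y=x (reflection bijection): C(28,15) = 37442160.
Valid Dyck paths: 40116600 - 37442160.
(Check: C(28,14) - C(28,15) = C(28,14)/15, the Catalan number C_{14}.)

Final answer: C_{14} = 2674440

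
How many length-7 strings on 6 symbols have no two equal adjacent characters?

Let g(n) count such strings. g(1) = 6, and each valid string of length n-1 extends in 5 ways (any symbol but the last), so g(n) = 5 g(n-1).
Total: g(7) = 6 x 5^6.

Final answer: 6 x 5^{6} = 93750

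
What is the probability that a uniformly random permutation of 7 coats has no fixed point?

D(n) = (n-1)(D(n-1) + D(n-2)), D(0)=1, D(1)=0.
Building up: D(2)=1, D(3)=2, D(4)=9, D(5)=44, D(6)=265, D(7)=1854.
Total arrangements: 7! = 5040.
Probability = D(7)/7! = 103/280.

Final answer: D(7)/7! = 1854/5040 = 0.367857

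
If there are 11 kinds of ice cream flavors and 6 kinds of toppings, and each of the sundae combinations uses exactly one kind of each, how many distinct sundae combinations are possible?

By the multiplication principle: 11 x 6.

Final answer: 66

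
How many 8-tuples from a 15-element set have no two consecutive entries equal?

First character: 15 choices. Each subsequent: 14 choices (must differ from the previous one).
Total: 15 x 14^7.

Final answer: 15 x 14^{7} = 1581202560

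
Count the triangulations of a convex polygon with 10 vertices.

This is a standard Catalan-number count: the answer is C_n. Here n = 10 - 2 = 8.
Using C_0 = 1 and C_(k+1) = C_k x 2(2k+1)/(k+2), build up term by term: C_1=1, C_2=2, C_3=5, C_4=14, C_5=42, C_6=132, C_7=429, C_8=1430.

Final answer: C_{8} = 1430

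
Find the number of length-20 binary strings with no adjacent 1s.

Let a(n) count valid strings. If the last bit is 0 the prefix is any valid string of length n-1; if it is 1 the string must end in 01 with a valid prefix of length n-2. So a(n) = a(n-1) + a(n-2), a(1)=2, a(2)=3.
Iterating the recurrence: a(1)=2, a(2)=3, a(3)=5, a(4)=8, a(5)=13, a(6)=21, a(7)=34, a(8)=55, a(9)=89, a(10)=144, a(11)=233, a(12)=377, a(13)=610, a(14)=987, a(15)=1597, a(16)=2584, a(17)=4181, a(18)=6765, a(19)=10946, a(20)=17711.

Final answer: 17711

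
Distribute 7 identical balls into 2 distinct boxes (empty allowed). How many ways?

Stars and bars: C(n+k-1, k-1) = C(8,1).

Final answer: C(8,1) = 8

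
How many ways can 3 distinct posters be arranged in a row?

The number of ways to arrange 3 distinct objects is 3!.

Final answer: 3! = 6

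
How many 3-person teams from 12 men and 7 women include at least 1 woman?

Sum over valid woman counts:
C(7,1)C(12,2) = 462
C(7,2)C(12,1) = 252
C(7,3)C(12,0) = 35
Total: 462 + 252 + 35.

Final answer: 749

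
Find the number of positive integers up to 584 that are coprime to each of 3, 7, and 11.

|div by 3|=194, |div by 7|=83, |div by 11|=53.
|div by 3&7|=27, |div by 3&11|=17, |div by 7&11|=7, |div by all|=2.
By inclusion-exclusion, divisible by at least one: 194+83+53-27-17-7+2 = 281.
Not divisible by any: 584 - 281.

Final answer: 303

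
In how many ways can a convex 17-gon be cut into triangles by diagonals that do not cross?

This is counted by the nth Catalan number C_n. Here n = 17 - 2 = 15.
C_n = C(2n,n)/(n+1), so C_{15} = C(30,15)/16 = 155117520/16.

Final answer: C_{15} = 9694845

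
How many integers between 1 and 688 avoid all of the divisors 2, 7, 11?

|div by 2|=344, |div by 7|=98, |div by 11|=62.
|div by 2&7|=49, |div by 2&11|=31, |div by 7&11|=8, |div by all|=4.
By inclusion-exclusion, divisible by at least one: 344+98+62-49-31-8+4 = 420.
Not divisible by any: 688 - 420.

Final answer: 268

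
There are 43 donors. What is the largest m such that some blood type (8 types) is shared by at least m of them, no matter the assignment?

There are 8 possible values for blood type (8 types). With 43 donors and 8 categories, by pigeonhole: ceiling(43/8).

Final answer: 6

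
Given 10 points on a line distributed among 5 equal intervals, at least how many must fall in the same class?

By pigeonhole with 10 objects and 5 categories: ceiling(10/5).

Final answer: 2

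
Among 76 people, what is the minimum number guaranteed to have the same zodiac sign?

There are 12 possible values for zodiac sign. With 76 people and 12 categories, by pigeonhole: ceiling(76/12).

Final answer: 7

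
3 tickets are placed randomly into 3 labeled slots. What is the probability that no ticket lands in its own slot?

D(n) = (n-1)(D(n-1) + D(n-2)), D(0)=1, D(1)=0.
Building up: D(2)=1, D(3)=2.
Total arrangements: 3! = 6.
Probability = D(3)/3! = 1/3.

Final answer: D(3)/3! = 2/6 = 0.333333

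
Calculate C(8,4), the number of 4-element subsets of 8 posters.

C(8,4) = 8!/(4! x 4!).

Final answer: \binom{8}{4} = 70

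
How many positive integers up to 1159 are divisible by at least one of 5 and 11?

Multiples of 5: 231. Multiples of 11: 105. Of both (lcm=55): 21.
By inclusion-exclusion: 231 + 105 - 21.

Final answer: 315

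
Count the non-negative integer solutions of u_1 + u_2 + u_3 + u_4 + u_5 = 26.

Stars and bars with 26 stars and 4 bars:
C(26+5-1, 5-1) = C(30,4).

Final answer: C(30,4) = 27405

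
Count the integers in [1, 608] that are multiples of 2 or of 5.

Multiples of 2: 304. Multiples of 5: 121. Of both (lcm=10): 60.
By inclusion-exclusion: 304 + 121 - 60.

Final answer: 365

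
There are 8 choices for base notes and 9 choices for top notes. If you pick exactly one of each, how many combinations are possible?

By the multiplication principle: 8 x 9.

Final answer: 72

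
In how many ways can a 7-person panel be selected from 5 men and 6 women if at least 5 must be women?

Sum over valid woman counts:
C(6,5)C(5,2) = 60
C(6,6)C(5,1) = 5
Total: 60 + 5.

Final answer: 65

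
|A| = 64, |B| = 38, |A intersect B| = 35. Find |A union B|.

|A union B| = |A| + |B| - |A intersect B| = 64 + 38 - 35.

Final answer: 67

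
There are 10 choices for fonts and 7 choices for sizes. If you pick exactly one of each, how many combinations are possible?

By the multiplication principle: 10 x 7.

Final answer: 70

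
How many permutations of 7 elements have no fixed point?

Use the recurrence D(n) = (n-1)(D(n-1) + D(n-2)) with D(0)=1, D(1)=0.
D(2) = 1 x (0 + 1) = 1
D(3) = 2 x (1 + 0) = 2
D(4) = 3 x (2 + 1) = 9
D(5) = 4 x (9 + 2) = 44
D(6) = 5 x (44 + 9) = 265
D(7) = 6 x (D(6) + D(5)) = 6 x (265 + 44)

Final answer: D(7) = 1854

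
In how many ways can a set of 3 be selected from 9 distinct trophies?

C(9,3) = 9!/(3! x 6!).

Final answer: \binom{9}{3} = 84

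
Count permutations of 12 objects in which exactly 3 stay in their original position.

Choose which 3 elements are fixed: C(12,3) = 220.
Derange the remaining 9 using D(j) = (j-1)(D(j-1) + D(j-2)), D(0)=1, D(1)=0: D(2)=1, D(3)=2, D(4)=9, D(5)=44, D(6)=265, D(7)=1854, D(8)=14833, D(9)=133496.
Total: 220 x 133496.

Final answer: C(12,3) D(9) = 29369120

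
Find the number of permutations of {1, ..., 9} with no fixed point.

Derangements satisfy D(n) = (n-1)(D(n-1) + D(n-2)), starting from D(0)=1, D(1)=0.
Building up: D(2)=1, D(3)=2, D(4)=9, D(5)=44, D(6)=265, D(7)=1854, D(8)=14833.
D(9) = 8 x (D(8) + D(7)) = 8 x (14833 + 1854).

Final answer: D(9) = 133496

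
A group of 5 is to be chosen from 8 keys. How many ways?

C(8,5) = 8!/(5! x 3!).

Final answer: \binom{8}{5} = 56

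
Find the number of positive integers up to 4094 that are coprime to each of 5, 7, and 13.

|div by 5|=818, |div by 7|=584, |div by 13|=314.
|div by 5&7|=116, |div by 5&13|=62, |div by 7&13|=44, |div by all|=8.
By inclusion-exclusion, divisible by at least one: 818+584+314-116-62-44+8 = 1502.
Not divisible by any: 4094 - 1502.

Final answer: 2592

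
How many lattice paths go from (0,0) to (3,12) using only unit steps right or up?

Each path has 3 right steps and 12 up steps in some order (15 steps total).
Choose which 12 of the 15 steps are up: C(15,12).

Final answer: C(15,12) = 455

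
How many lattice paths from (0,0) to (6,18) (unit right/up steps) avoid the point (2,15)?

Total paths to (6,18): C(24,18) = 134596.
Paths through (2,15): C(17,15) x C(7,3) = 4760.
Avoiding (2,15): 134596 - 4760.

Final answer: 129836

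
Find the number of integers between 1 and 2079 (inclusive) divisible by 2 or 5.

Multiples of 2: 1039. Multiples of 5: 415. Of both (lcm=10): 207.
By inclusion-exclusion: 1039 + 415 - 207.

Final answer: 1247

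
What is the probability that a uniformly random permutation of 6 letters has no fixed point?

Derangements satisfy D(n) = (n-1)(D(n-1) + D(n-2)), starting from D(0)=1, D(1)=0.
Building up: D(2)=1, D(3)=2, D(4)=9, D(5)=44, D(6)=265.
Total arrangements: 6! = 720.
Probability = D(6)/6! = 53/144.

Final answer: D(6)/6! = 265/720 = 0.368056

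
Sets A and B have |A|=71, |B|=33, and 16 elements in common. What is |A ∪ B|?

|A union B| = |A| + |B| - |A intersect B| = 71 + 33 - 16.

Final answer: 88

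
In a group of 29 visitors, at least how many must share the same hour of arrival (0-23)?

There are 24 possible values for hour of arrival (0-23). With 29 visitors and 24 categories, by pigeonhole: ceiling(29/24).

Final answer: 2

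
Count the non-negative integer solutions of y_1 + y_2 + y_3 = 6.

Stars and bars with 6 stars and 2 bars:
C(6+3-1, 3-1) = C(8,2).

Final answer: C(8,2) = 28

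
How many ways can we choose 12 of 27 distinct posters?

C(27,12) = 27!/(12! x 15!).

Final answer: \binom{27}{12} = 17383860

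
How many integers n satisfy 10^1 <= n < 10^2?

The leading digit cannot be 0 (9 options); the other 1 digit can be anything (10 options each).
Total: 9 x 10^1.

Final answer: 90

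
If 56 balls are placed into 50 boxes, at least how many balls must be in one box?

By the pigeonhole principle: ceiling(56/50).

Final answer: 2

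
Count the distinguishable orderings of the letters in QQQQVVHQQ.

Letters (H:1, Q:6, V:2). Total letters: 9.
Permutations = 9!/(6! x 2!).

Final answer: 252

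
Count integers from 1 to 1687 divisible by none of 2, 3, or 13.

|div by 2|=843, |div by 3|=562, |div by 13|=129.
|div by 2&3|=281, |div by 2&13|=64, |div by 3&13|=43, |div by all|=21.
By inclusion-exclusion, divisible by at least one: 843+562+129-281-64-43+21 = 1167.
Not divisible by any: 1687 - 1167.

Final answer: 520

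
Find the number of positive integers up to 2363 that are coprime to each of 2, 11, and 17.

|div by 2|=1181, |div by 11|=214, |div by 17|=139.
|div by 2&11|=107, |div by 2&17|=69, |div by 11&17|=12, |div by all|=6.
By inclusion-exclusion, divisible by at least one: 1181+214+139-107-69-12+6 = 1352.
Not divisible by any: 2363 - 1352.

Final answer: 1011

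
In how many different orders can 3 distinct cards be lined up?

The number of ways to arrange 3 distinct objects is 3!.

Final answer: 3! = 6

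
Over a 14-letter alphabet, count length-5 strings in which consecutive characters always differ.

First character: 14 choices. Each subsequent: 13 choices (must differ from the previous one).
Total: 14 x 13^4.

Final answer: 14 x 13^{4} = 399854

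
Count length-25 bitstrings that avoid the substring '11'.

A valid string ends in 0 (append to any length-(n-1) valid string) or in 01 (append to any length-(n-2) valid string), so a(n) = a(n-1) + a(n-2) with a(1)=2, a(2)=3.
Computing successive values: a(1)=2, a(2)=3, a(3)=5, a(4)=8, a(5)=13, a(6)=21, a(7)=34, a(8)=55, a(9)=89, a(10)=144, a(11)=233, a(12)=377, a(13)=610, a(14)=987, a(15)=1597, a(16)=2584, a(17)=4181, a(18)=6765, a(19)=10946, a(20)=17711, a(21)=28657, a(22)=46368, a(23)=75025, a(24)=121393, a(25)=196418.

Final answer: 196418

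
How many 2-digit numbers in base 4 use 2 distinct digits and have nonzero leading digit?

First digit: 3 (nonzero). Second: 3 (not first). Third: 2, etc.
Total: 3 x 3.

Final answer: 9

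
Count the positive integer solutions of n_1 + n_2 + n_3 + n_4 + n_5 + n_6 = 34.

Substitute n'_i = n_i - 1 (so n'_i >= 0). Then sum n'_i = 34 - 6 = 28.
Stars and bars: C(28+6-1, 6-1) = C(33,5).

Final answer: C(33,5) = 237336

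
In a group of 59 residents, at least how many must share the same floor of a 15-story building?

There are 15 possible values for floor of a 15-story building. With 59 residents and 15 categories, by pigeonhole: ceiling(59/15).

Final answer: 4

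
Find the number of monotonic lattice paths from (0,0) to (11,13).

Each path has 11 right steps and 13 up steps in some order (24 steps total).
Choose which 13 of the 24 steps are up: C(24,13).

Final answer: C(24,13) = 2496144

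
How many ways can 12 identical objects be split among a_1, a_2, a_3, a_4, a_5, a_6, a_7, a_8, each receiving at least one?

Substitute a'_i = a_i - 1 (so a'_i >= 0). Then sum a'_i = 12 - 8 = 4.
Stars and bars: C(4+8-1, 8-1) = C(11,7).

Final answer: C(11,7) = 330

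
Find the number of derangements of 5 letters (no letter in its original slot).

Use the recurrence D(n) = (n-1)(D(n-1) + D(n-2)) with D(0)=1, D(1)=0.
D(2) = 1 x (0 + 1) = 1
D(3) = 2 x (1 + 0) = 2
D(4) = 3 x (2 + 1) = 9
D(5) = 4 x (D(4) + D(3)) = 4 x (9 + 2)

Final answer: D(5) = 44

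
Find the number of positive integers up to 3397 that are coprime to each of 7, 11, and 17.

|div by 7|=485, |div by 11|=308, |div by 17|=199.
|div by 7&11|=44, |div by 7&17|=28, |div by 11&17|=18, |div by all|=2.
By inclusion-exclusion, divisible by at least one: 485+308+199-44-28-18+2 = 904.
Not divisible by any: 3397 - 904.

Final answer: 2493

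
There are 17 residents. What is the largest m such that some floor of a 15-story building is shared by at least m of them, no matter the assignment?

There are 15 possible values for floor of a 15-story building. With 17 residents and 15 categories, by pigeonhole: ceiling(17/15).

Final answer: 2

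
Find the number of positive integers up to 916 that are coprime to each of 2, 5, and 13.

|div by 2|=458, |div by 5|=183, |div by 13|=70.
|div by 2&5|=91, |div by 2&13|=35, |div by 5&13|=14, |div by all|=7.
By inclusion-exclusion, divisible by at least one: 458+183+70-91-35-14+7 = 578.
Not divisible by any: 916 - 578.

Final answer: 338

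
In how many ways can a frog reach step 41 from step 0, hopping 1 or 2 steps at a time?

Condition on the final move: it is a 1-step (f(n-1) ways to get there) or a 2-step (f(n-2) ways), so f(n) = f(n-1) + f(n-2), with f(1)=1, f(2)=2.
Computing successive values: f(1)=1, f(2)=2, f(3)=3, f(4)=5, f(5)=8, f(6)=13, f(7)=21, f(8)=34, f(9)=55, f(10)=89, f(11)=144, f(12)=233, f(13)=377, f(14)=610, f(15)=987, f(16)=1597, f(17)=2584, f(18)=4181, f(19)=6765, f(20)=10946, f(21)=17711, f(22)=28657, f(23)=46368, f(24)=75025, f(25)=121393, f(26)=196418, f(27)=317811, f(28)=514229, f(29)=832040, f(30)=1346269, f(31)=2178309, f(32)=3524578, f(33)=5702887, f(34)=9227465, f(35)=14930352, f(36)=24157817, f(37)=39088169, f(38)=63245986, f(39)=102334155, f(40)=165580141, f(41)=267914296.

Final answer: 267914296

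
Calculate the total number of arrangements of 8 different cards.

The number of ways to arrange 8 distinct objects is 8!.

Final answer: 8! = 40320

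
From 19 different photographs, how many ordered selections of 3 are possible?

P(19,3) = 19!/(19-3)! = 19!/16!.

Final answer: P(19,3) = 5814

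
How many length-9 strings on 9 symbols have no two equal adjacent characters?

Let g(n) count such strings. g(1) = 9, and each valid string of length n-1 extends in 8 ways (any symbol but the last), so g(n) = 8 g(n-1).
Total: g(9) = 9 x 8^8.

Final answer: 9 x 8^{8} = 150994944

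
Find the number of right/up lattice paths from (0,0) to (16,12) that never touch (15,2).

Total paths to (16,12): C(28,12) = 30421755.
Paths through (15,2): C(17,2) x C(11,10) = 1496.
Avoiding (15,2): 30421755 - 1496.

Final answer: 30420259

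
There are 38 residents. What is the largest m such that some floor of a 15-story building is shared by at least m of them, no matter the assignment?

There are 15 possible values for floor of a 15-story building. With 38 residents and 15 categories, by pigeonhole: ceiling(38/15).

Final answer: 3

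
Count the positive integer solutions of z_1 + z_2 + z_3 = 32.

Substitute z'_i = z_i - 1 (so z'_i >= 0). Then sum z'_i = 32 - 3 = 29.
Stars and bars: C(29+3-1, 3-1) = C(31,2).

Final answer: C(31,2) = 465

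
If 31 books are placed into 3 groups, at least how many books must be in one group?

By the pigeonhole principle: ceiling(31/3).

Final answer: 11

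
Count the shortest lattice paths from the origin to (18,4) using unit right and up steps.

Each path has 18 right steps and 4 up steps in some order (22 steps total).
Choose which 4 of the 22 steps are up: C(22,4).

Final answer: C(22,4) = 7315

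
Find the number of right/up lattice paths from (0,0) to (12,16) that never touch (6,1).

Total paths to (12,16): C(28,16) = 30421755.
Paths through (6,1): C(7,1) x C(21,15) = 379848.
Avoiding (6,1): 30421755 - 379848.

Final answer: 30041907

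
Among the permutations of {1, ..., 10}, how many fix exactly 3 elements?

Choose which 3 elements are fixed: C(10,3) = 120.
Derange the remaining 7 using D(j) = (j-1)(D(j-1) + D(j-2)), D(0)=1, D(1)=0: D(2)=1, D(3)=2, D(4)=9, D(5)=44, D(6)=265, D(7)=1854.
Total: 120 x 1854.

Final answer: C(10,3) D(7) = 222480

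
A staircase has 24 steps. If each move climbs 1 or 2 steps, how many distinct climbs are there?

Let f(n) be the number of climbs. Removing the last move (1 or 2 steps) gives f(n) = f(n-1) + f(n-2); base cases f(1)=1, f(2)=2.
Iterating the recurrence: f(1)=1, f(2)=2, f(3)=3, f(4)=5, f(5)=8, f(6)=13, f(7)=21, f(8)=34, f(9)=55, f(10)=89, f(11)=144, f(12)=233, f(13)=377, f(14)=610, f(15)=987, f(16)=1597, f(17)=2584, f(18)=4181, f(19)=6765, f(20)=10946, f(21)=17711, f(22)=28657, f(23)=46368, f(24)=75025.

Final answer: 75025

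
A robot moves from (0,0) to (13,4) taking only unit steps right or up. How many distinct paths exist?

Each path has 13 right steps and 4 up steps in some order (17 steps total).
Choose which 4 of the 17 steps are up: C(17,4).

Final answer: C(17,4) = 2380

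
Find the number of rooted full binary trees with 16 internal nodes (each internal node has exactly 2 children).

This is a standard Catalan-number count: the answer is C_n. Here n = 16.
Using C_0 = 1 and C_(k+1) = C_k x 2(2k+1)/(k+2), build up term by term: C_1=1, C_2=2, C_3=5, C_4=14, C_5=42, C_6=132, C_7=429, C_8=1430, C_9=4862, C_10=16796, C_11=58786, C_12=208012, C_13=742900, C_14=2674440, C_15=9694845, C_16=35357670.

Final answer: C_{16} = 35357670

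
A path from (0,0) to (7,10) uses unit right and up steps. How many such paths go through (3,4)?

Paths (0,0)->(3,4): C(7,4) = 35.
Paths (3,4)->(7,10): C(10,6) = 210.
By multiplication principle: 35 x 210.

Final answer: 7350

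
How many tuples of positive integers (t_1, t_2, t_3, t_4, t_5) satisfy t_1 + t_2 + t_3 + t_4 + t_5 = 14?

Substitute t'_i = t_i - 1 (so t'_i >= 0). Then sum t'_i = 14 - 5 = 9.
Stars and bars: C(9+5-1, 5-1) = C(13,4).

Final answer: C(13,4) = 715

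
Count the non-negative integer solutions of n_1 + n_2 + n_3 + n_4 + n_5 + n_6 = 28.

Stars and bars with 28 stars and 5 bars:
C(28+6-1, 6-1) = C(33,5).

Final answer: C(33,5) = 237336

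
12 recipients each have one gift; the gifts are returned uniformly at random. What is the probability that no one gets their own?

Use the recurrence D(n) = (n-1)(D(n-1) + D(n-2)) with D(0)=1, D(1)=0.
Building up: D(2)=1, D(3)=2, D(4)=9, D(5)=44, D(6)=265, D(7)=1854, D(8)=14833, D(9)=133496, D(10)=1334961, D(11)=14684570, D(12)=176214841.
Total arrangements: 12! = 479001600.
Probability = D(12)/12! = 16019531/43545600.

Final answer: D(12)/12! = 176214841/479001600 = 0.367879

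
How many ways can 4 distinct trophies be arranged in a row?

The number of ways to arrange 4 distinct objects is 4!.

Final answer: 4! = 24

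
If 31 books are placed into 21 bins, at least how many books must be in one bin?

By the pigeonhole principle: ceiling(31/21).

Final answer: 2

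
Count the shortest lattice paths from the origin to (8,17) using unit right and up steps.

Each path has 8 right steps and 17 up steps in some order (25 steps total).
Choose which 17 of the 25 steps are up: C(25,17).

Final answer: C(25,17) = 1081575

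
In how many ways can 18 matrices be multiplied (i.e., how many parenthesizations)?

This is a standard Catalan-number count: the answer is C_n. Here n = 18 - 1 = 17.
C_n = C(2n,n)/(n+1), so C_{17} = C(34,17)/18 = 2333606220/18.

Final answer: C_{17} = 129644790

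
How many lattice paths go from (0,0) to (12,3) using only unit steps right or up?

Each path has 12 right steps and 3 up steps in some order (15 steps total).
Choose which 3 of the 15 steps are up: C(15,3).

Final answer: C(15,3) = 455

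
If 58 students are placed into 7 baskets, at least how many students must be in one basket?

By the pigeonhole principle: ceiling(58/7).

Final answer: 9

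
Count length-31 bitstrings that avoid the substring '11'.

Classify by the final bit: ...0 gives a(n-1) strings, ...01 gives a(n-2) strings. Thus a(n) = a(n-1) + a(n-2) with a(1)=2, a(2)=3.
Iterating the recurrence: a(1)=2, a(2)=3, a(3)=5, a(4)=8, a(5)=13, a(6)=21, a(7)=34, a(8)=55, a(9)=89, a(10)=144, a(11)=233, a(12)=377, a(13)=610, a(14)=987, a(15)=1597, a(16)=2584, a(17)=4181, a(18)=6765, a(19)=10946, a(20)=17711, a(21)=28657, a(22)=46368, a(23)=75025, a(24)=121393, a(25)=196418, a(26)=317811, a(27)=514229, a(28)=832040, a(29)=1346269, a(30)=2178309, a(31)=3524578.

Final answer: 3524578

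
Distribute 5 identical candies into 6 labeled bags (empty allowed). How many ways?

Stars and bars: C(n+k-1, k-1) = C(10,5).

Final answer: C(10,5) = 252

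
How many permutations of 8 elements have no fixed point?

Use the recurrence D(n) = (n-1)(D(n-1) + D(n-2)) with D(0)=1, D(1)=0.
D(2) = 1 x (0 + 1) = 1
D(3) = 2 x (1 + 0) = 2
D(4) = 3 x (2 + 1) = 9
D(5) = 4 x (9 + 2) = 44
D(6) = 5 x (44 + 9) = 265
D(7) = 6 x (265 + 44) = 1854
D(8) = 7 x (D(7) + D(6)) = 7 x (1854 + 265)

Final answer: D(8) = 14833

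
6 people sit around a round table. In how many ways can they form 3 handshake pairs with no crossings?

This is counted by the nth Catalan number C_n. Here n = 6/2 = 3.
Using C_0 = 1 and C_(k+1) = C_k x 2(2k+1)/(k+2), build up term by term: C_1=1, C_2=2, C_3=5.

Final answer: C_{3} = 5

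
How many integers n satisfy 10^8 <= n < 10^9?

The leading digit cannot be 0 (9 options); the other 8 digits can be anything (10 options each).
Total: 9 x 10^8.

Final answer: 900000000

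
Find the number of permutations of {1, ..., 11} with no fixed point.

Use the recurrence D(n) = (n-1)(D(n-1) + D(n-2)) with D(0)=1, D(1)=0.
D(2) = 1 x (0 + 1) = 1
D(3) = 2 x (1 + 0) = 2
D(4) = 3 x (2 + 1) = 9
D(5) = 4 x (9 + 2) = 44
D(6) = 5 x (44 + 9) = 265
D(7) = 6 x (265 + 44) = 1854
D(8) = 7 x (1854 + 265) = 14833
D(9) = 8 x (14833 + 1854) = 133496
D(10) = 9 x (133496 + 14833) = 1334961
D(11) = 10 x (D(10) + D(9)) = 10 x (1334961 + 133496)

Final answer: D(11) = 14684570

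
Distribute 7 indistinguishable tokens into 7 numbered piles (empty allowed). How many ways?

Stars and bars: C(n+k-1, k-1) = C(13,6).

Final answer: C(13,6) = 1716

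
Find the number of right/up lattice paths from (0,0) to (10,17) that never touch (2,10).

Total paths to (10,17): C(27,17) = 8436285.
Paths through (2,10): C(12,10) x C(15,7) = 424710.
Avoiding (2,10): 8436285 - 424710.

Final answer: 8011575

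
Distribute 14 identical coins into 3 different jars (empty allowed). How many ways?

Stars and bars: C(n+k-1, k-1) = C(16,2).

Final answer: C(16,2) = 120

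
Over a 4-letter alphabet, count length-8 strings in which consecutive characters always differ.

Let g(n) count such strings. g(1) = 4, and each valid string of length n-1 extends in 3 ways (any symbol but the last), so g(n) = 3 g(n-1).
Total: g(8) = 4 x 3^7.

Final answer: 4 x 3^{7} = 8748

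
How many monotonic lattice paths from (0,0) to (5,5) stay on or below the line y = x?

Total monotonic paths to (5,5): C(10,5) = 252.
A path is bad iff it touches y = x + 1; reflecting its initial segment maps bad paths bijectively onto all paths to (4,6), of which there are C(10,6) = 210.
Valid Dyck paths: 252 - 210.
(This is the Catalan number C_{5}.)

Final answer: C_{5} = 42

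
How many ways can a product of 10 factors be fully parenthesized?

The structures are counted by the Catalan number C_n. Here n = 10 - 1 = 9.
C_n = C(2n,n)/(n+1), so C_{9} = C(18,9)/10 = 48620/10.

Final answer: C_{9} = 4862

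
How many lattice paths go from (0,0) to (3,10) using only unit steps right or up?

Each path has 3 right steps and 10 up steps in some order (13 steps total).
Choose which 10 of the 13 steps are up: C(13,10).

Final answer: C(13,10) = 286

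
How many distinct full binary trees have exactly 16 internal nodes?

This is a standard Catalan-number count: the answer is C_n. Here n = 16.
C_n = C(2n,n)/(n+1), so C_{16} = C(32,16)/17 = 601080390/17.

Final answer: C_{16} = 35357670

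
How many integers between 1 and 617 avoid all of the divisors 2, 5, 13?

|div by 2|=308, |div by 5|=123, |div by 13|=47.
|div by 2&5|=61, |div by 2&13|=23, |div by 5&13|=9, |div by all|=4.
By inclusion-exclusion, divisible by at least one: 308+123+47-61-23-9+4 = 389.
Not divisible by any: 617 - 389.

Final answer: 228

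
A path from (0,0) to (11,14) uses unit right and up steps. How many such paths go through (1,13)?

Paths (0,0)->(1,13): C(14,13) = 14.
Paths (1,13)->(11,14): C(11,1) = 11.
By multiplication principle: 14 x 11.

Final answer: 154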